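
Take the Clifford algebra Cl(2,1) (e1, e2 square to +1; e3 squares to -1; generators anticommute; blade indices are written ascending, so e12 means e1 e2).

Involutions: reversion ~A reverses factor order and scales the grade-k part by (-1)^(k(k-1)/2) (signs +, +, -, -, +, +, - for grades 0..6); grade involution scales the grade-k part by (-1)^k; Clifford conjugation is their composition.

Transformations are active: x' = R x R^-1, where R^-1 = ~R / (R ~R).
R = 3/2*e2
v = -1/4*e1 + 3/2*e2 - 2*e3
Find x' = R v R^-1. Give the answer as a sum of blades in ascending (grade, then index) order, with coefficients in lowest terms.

~R = 3/2*e2, and R ~R = 9/4, so R^-1 = ~R / (9/4).
R v = 9/4 + 3/8*e12 - 3*e23
Answer: 1/4*e1 + 3/2*e2 + 2*e3


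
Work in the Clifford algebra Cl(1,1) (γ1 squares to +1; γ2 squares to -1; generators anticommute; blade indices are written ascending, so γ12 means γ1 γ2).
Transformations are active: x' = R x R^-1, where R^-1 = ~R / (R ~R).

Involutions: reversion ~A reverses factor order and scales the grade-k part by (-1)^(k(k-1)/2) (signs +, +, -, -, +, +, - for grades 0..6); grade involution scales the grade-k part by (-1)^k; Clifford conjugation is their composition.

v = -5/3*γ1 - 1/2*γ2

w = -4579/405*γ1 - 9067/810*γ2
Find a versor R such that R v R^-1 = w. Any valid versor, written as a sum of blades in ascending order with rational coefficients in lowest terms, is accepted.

Since q(v) = q(w) = 91/36, the sum R = v + w = -5254/405*γ1 - 4736/405*γ2 does the job whenever invertible.
Answer: -5254/405*γ1 - 4736/405*γ2


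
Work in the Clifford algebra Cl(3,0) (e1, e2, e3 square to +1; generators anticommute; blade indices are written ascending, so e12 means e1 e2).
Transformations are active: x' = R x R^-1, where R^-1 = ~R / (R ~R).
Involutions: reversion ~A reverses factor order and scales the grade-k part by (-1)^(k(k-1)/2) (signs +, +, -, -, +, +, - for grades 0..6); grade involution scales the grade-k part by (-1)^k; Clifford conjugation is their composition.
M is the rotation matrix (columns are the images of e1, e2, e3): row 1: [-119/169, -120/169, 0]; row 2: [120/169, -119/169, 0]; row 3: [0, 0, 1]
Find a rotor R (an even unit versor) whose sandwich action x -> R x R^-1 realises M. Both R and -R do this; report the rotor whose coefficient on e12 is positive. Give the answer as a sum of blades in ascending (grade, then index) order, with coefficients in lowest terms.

Method: write R = a + b12*e12 + b13*e13 + b23*e23 with a^2 + b12^2 + b13^2 + b23^2 = 1 (so R^-1 = ~R). Expanding the columns R e_j ~R gives tr M = 4a^2 - 1 and, from the antisymmetric part, M21 - M12 = -4a*b12, M13 - M31 = 4a*b13, M32 - M23 = -4a*b23.
Here tr M = -69/169, so a^2 = (1 + tr M)/4 = 25/169 and a = ±5/13. Taking a = 5/13: M21 - M12 = 240/169, M13 - M31 = 0, M32 - M23 = 0, giving b12 = -12/13, b13 = 0, b23 = 0, i.e. R = 5/13 - 12/13*e12.
Its e12 coefficient is negative, so report the other preimage -R.
Answer: -5/13 + 12/13*e12. Key observation: the double cover Spin(3) -> SO(3) sends R and -R to the same matrix (trace -69/169 here), so the stated sign of the e12 coefficient is what selects one sheet.


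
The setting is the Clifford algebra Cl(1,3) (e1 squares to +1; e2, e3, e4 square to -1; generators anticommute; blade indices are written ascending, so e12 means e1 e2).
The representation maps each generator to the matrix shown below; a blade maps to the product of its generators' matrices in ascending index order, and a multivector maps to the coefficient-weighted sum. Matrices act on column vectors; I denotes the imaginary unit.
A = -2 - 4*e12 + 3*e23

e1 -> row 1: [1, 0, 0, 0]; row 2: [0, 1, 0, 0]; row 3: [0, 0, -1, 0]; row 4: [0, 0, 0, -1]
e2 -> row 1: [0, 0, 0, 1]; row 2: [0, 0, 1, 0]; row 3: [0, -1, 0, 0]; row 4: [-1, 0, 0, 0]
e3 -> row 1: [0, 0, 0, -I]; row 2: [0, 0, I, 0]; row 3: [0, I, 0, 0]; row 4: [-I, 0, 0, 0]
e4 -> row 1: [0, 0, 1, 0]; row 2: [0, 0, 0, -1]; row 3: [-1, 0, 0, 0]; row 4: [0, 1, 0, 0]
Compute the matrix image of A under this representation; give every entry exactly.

Bivector images (products of the table entries): rho(e12) = rho(e1)rho(e2) = row 1: [0, 0, 0, 1]; row 2: [0, 0, 1, 0]; row 3: [0, 1, 0, 0]; row 4: [1, 0, 0, 0]; rho(e23) = rho(e2)rho(e3) = row 1: [-I, 0, 0, 0]; row 2: [0, I, 0, 0]; row 3: [0, 0, -I, 0]; row 4: [0, 0, 0, I].
M = (-2)*1 + (-4)*rho(e12) + (3)*rho(e23), summed entrywise (1 is the identity matrix):
Answer: row 1: [-2 - 3*I, 0, 0, -4]; row 2: [0, -2 + 3*I, -4, 0]; row 3: [0, -4, -2 - 3*I, 0]; row 4: [-4, 0, 0, -2 + 3*I]


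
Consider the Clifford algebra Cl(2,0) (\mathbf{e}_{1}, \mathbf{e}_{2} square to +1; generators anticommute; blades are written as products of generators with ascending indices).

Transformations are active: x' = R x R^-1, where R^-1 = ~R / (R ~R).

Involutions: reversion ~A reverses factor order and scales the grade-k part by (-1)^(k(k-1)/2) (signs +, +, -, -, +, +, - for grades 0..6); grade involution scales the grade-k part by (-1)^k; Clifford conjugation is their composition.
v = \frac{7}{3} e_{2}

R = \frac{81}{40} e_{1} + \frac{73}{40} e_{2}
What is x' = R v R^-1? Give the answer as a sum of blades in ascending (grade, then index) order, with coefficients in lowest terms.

~R = \frac{81}{40} e_{1} + \frac{73}{40} e_{2}, and R ~R = \frac{1189}{160}, so R^-1 = ~R / (\frac{1189}{160}).
R v = \frac{511}{120} + \frac{189}{40} e_{1} e_{2}
Answer: \frac{13797}{5945} e_{1} - \frac{4312}{17835} e_{2}


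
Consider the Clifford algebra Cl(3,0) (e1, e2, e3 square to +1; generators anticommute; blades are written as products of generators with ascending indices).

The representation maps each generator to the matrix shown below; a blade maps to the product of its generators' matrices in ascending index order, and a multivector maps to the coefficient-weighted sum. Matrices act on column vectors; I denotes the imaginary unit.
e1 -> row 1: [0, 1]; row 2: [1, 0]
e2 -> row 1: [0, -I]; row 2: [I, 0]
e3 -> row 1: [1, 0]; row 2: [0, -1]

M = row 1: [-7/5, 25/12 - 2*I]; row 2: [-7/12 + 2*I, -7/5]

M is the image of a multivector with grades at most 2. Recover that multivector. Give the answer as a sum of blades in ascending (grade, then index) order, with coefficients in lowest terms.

Method: 1, rho(e1), rho(e2), rho(e3) form a trace-orthogonal basis of the 2x2 complex matrices (tr(X Y) = 2 if X = Y, else 0), so M = m0*1 + m1*rho(e1) + m2*rho(e2) + m3*rho(e3) with m0 = tr(M)/2 = -7/5, m1 = tr(M rho(e1))/2 = 3/4, m2 = tr(M rho(e2))/2 = 2 + 4*I/3, m3 = tr(M rho(e3))/2 = 0.
Multiplying table entries, the bivector images are rho(e1 e2) = I*rho(e3), rho(e1 e3) = -I*rho(e2), rho(e2 e3) = I*rho(e1); with real blade coefficients the real parts of m0..m3 are the coefficients of 1, e1, e2, e3 and the imaginary parts give the bivectors (e2 e3: Im m1, e1 e3: -Im m2, e1 e2: Im m3).
Answer: -7/5 + 3/4*e1 + 2*e2 - 4/3*e1 e3


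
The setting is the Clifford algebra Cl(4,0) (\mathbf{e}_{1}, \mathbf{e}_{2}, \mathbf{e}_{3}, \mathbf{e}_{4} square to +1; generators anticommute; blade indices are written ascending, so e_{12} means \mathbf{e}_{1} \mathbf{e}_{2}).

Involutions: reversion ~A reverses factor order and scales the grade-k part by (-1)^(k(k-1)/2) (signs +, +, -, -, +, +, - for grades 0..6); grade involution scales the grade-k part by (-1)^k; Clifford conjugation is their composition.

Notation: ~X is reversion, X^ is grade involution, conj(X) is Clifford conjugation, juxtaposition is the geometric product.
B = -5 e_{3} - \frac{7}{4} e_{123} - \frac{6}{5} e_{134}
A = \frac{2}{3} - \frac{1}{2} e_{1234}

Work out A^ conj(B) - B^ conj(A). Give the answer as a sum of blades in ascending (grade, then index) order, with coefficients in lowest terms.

first term: \frac{3}{5} e_{2} + \frac{10}{3} e_{3} + \frac{7}{8} e_{4} - \frac{7}{6} e_{123} + \frac{5}{2} e_{124} - \frac{4}{5} e_{134}
second term: \frac{3}{5} e_{2} + \frac{10}{3} e_{3} + \frac{7}{8} e_{4} + \frac{7}{6} e_{123} - \frac{5}{2} e_{124} + \frac{4}{5} e_{134}
Answer: -\frac{7}{3} e_{123} + 5 e_{124} - \frac{8}{5} e_{134}


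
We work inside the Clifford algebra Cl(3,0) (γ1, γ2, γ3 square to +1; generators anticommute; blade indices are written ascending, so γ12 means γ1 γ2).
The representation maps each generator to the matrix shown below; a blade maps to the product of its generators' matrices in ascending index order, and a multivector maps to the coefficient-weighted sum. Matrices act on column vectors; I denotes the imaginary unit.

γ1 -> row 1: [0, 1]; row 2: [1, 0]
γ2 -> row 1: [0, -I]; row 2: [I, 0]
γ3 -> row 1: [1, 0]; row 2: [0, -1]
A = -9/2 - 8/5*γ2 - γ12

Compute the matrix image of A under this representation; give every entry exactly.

Bivector images (products of the table entries): rho(γ12) = rho(γ1)rho(γ2) = row 1: [I, 0]; row 2: [0, -I].
M = (-9/2)*1 + (-8/5)*rho(γ2) + (-1)*rho(γ12), summed entrywise (1 is the identity matrix):
Answer: row 1: [-9/2 - I, 8*I/5]; row 2: [-8*I/5, -9/2 + I]


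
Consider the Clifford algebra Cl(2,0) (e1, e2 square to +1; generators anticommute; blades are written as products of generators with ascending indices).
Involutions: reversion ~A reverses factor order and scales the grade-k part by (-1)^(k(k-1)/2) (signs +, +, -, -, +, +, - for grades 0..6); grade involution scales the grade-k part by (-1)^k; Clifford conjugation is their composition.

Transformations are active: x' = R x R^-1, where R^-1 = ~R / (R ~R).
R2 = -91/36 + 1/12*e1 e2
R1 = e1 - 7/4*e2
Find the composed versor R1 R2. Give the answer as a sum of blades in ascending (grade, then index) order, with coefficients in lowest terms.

Distribute over the terms of R1 (each basis-blade product reordered to ascending indices, repeated generators contracted through their squares):
(e1) R2 = -91/36*e1 + 1/12*e2
(-7/4*e2) R2 = 7/48*e1 + 637/144*e2
Summing the partial products and collecting blades:
Answer: -343/144*e1 + 649/144*e2


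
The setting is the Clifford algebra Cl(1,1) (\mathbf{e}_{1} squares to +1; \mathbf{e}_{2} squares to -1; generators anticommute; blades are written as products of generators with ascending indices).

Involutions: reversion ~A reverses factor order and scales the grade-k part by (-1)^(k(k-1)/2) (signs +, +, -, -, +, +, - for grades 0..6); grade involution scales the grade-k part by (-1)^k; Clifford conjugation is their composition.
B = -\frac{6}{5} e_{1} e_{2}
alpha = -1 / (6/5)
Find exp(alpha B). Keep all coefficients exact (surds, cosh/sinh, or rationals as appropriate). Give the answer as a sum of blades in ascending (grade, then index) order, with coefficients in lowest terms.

B^2 = (-\frac{6}{5})^2*(e_{1} e_{2})^2 = \frac{36}{25}*(+1) = \frac{36}{25} (a basis 2-blade squares to minus the product of its generators' squares).
B^2 = \frac{36}{25} — hyperbolic case — the even/odd split gives cosh and sinh: l = \frac{6}{5}, alpha*l = -1, so exp(alpha B) = cosh(-1) + (sinh(-1)/(\frac{6}{5}))*B = \cosh{\left(1 \right)} + (- \frac{5 \sinh{\left(1 \right)}}{6})*B.
Answer: \cosh{\left(1 \right)} + \sinh{\left(1 \right)} e_{1} e_{2}


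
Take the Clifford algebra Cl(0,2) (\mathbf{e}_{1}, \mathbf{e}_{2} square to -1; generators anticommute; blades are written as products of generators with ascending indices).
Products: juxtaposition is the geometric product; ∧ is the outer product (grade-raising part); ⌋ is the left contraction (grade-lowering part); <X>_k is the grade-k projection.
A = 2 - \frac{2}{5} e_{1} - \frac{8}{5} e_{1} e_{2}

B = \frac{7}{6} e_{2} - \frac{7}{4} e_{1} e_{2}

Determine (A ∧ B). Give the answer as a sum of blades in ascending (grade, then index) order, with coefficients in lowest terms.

step 1: \frac{7}{3} e_{2} - \frac{119}{30} e_{1} e_{2}
Answer: \frac{7}{3} e_{2} - \frac{119}{30} e_{1} e_{2}


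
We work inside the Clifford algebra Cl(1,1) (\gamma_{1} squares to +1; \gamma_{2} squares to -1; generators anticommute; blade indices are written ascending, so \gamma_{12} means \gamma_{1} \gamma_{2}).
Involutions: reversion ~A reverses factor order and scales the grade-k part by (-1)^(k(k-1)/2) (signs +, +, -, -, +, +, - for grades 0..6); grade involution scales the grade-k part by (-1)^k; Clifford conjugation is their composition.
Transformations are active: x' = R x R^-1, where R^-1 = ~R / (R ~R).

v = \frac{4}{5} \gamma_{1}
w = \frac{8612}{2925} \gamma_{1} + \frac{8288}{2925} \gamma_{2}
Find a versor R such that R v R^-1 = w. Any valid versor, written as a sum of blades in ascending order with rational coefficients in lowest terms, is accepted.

Construction: equal norms (both \frac{16}{25}) license R = v + w = \frac{10952}{2925} \gamma_{1} + \frac{8288}{2925} \gamma_{2} — nothing changes along that direction, while (v - w)/2 changes sign, so v maps onto w.
Answer: \frac{10952}{2925} \gamma_{1} + \frac{8288}{2925} \gamma_{2}


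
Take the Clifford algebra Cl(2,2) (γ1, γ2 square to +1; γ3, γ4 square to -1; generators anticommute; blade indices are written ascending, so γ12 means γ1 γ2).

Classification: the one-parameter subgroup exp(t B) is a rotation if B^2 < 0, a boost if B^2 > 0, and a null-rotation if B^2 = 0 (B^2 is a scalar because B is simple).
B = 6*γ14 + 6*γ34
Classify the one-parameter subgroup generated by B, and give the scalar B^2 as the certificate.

B^2 term by term: the squares give (6)^2*(γ14)^2 + (6)^2*(γ34)^2 = 36*(+1) + 36*(-1) = 0 (each basis 2-blade squares to minus the product of its generators' squares); cross terms between blades sharing an index anticommute and cancel. So B^2 = 0.
Answer: null-rotation, certificate B^2 = 0. Why this suffices: the scalar 0 survives any versor conjugation, so its sign alone determines the class however B is presented.


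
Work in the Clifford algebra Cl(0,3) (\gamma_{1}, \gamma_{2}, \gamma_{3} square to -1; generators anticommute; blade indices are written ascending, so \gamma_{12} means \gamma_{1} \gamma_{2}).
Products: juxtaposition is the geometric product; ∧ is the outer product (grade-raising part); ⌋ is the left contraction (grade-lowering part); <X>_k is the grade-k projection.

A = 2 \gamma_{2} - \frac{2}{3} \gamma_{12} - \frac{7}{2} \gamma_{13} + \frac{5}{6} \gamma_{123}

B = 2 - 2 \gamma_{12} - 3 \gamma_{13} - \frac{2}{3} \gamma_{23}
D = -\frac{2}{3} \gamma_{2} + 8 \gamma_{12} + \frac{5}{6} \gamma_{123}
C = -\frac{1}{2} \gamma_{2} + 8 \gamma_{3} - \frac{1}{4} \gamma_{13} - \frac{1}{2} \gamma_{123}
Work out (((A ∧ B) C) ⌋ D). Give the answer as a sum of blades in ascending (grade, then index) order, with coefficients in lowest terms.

step 1: 4 \gamma_{2} - \frac{4}{3} \gamma_{12} - 7 \gamma_{13} + \frac{23}{3} \gamma_{123}
step 2: -\frac{43}{12} + \frac{166}{3} \gamma_{1} + \frac{19}{12} \gamma_{2} - \frac{2}{3} \gamma_{3} - \frac{184}{3} \gamma_{12} - \frac{35}{6} \gamma_{13} + \frac{97}{3} \gamma_{23} - \frac{79}{6} \gamma_{123}
step 3: \frac{1923}{4} - \frac{257}{18} \gamma_{1} - \frac{16025}{36} \gamma_{2} + \frac{460}{9} \gamma_{3} - \frac{253}{9} \gamma_{12} + \frac{95}{72} \gamma_{13} - \frac{415}{9} \gamma_{23} - \frac{215}{72} \gamma_{123}
Answer: \frac{1923}{4} - \frac{257}{18} \gamma_{1} - \frac{16025}{36} \gamma_{2} + \frac{460}{9} \gamma_{3} - \frac{253}{9} \gamma_{12} + \frac{95}{72} \gamma_{13} - \frac{415}{9} \gamma_{23} - \frac{215}{72} \gamma_{123}


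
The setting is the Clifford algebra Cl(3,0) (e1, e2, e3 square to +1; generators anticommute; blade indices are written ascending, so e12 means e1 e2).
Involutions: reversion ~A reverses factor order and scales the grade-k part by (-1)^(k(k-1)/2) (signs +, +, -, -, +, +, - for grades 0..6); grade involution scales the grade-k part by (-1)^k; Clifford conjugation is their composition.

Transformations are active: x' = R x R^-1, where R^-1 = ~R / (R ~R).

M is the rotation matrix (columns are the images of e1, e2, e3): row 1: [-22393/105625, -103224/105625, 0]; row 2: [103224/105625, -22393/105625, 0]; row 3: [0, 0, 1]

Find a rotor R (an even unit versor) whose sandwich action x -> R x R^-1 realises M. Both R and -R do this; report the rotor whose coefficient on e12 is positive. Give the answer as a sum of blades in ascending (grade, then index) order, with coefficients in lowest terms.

Method: write R = a + b12*e12 + b13*e13 + b23*e23 with a^2 + b12^2 + b13^2 + b23^2 = 1 (so R^-1 = ~R). Expanding the columns R e_j ~R gives tr M = 4a^2 - 1 and, from the antisymmetric part, M21 - M12 = -4a*b12, M13 - M31 = 4a*b13, M32 - M23 = -4a*b23.
Here tr M = 60839/105625, so a^2 = (1 + tr M)/4 = 41616/105625 and a = ±204/325. Taking a = 204/325: M21 - M12 = 206448/105625, M13 - M31 = 0, M32 - M23 = 0, giving b12 = -253/325, b13 = 0, b23 = 0, i.e. R = 204/325 - 253/325*e12.
Its e12 coefficient is negative, so report the other preimage -R.
Answer: -204/325 + 253/325*e12. Note: both R and -R realise this M (trace 60839/105625); the covering map identifies them, and the e12-coefficient sign is the tie-breaker.


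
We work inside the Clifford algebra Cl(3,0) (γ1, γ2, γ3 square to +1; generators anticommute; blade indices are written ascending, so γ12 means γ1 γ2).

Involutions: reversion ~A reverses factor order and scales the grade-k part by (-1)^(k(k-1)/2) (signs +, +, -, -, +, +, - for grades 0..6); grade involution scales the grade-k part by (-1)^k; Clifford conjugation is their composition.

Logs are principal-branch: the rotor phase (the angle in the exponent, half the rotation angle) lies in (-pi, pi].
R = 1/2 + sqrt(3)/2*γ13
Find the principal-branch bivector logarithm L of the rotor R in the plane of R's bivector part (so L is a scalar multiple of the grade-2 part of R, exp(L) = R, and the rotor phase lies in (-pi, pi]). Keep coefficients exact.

The scalar part of R is 1/2, which fixes the principal-branch rotor phase; the unit plane is then the bivector part divided by the sine of that phase, and L is that plane scaled by the phase.
Concretely: cos(phase) = 1/2 gives phase = ±pi/3, and since phase/sin(phase) is even the sign is immaterial: L = (phase/sin(phase)) * <R>_2 = (2*sqrt(3)*pi/9) * <R>_2.
Answer: pi/3*γ13


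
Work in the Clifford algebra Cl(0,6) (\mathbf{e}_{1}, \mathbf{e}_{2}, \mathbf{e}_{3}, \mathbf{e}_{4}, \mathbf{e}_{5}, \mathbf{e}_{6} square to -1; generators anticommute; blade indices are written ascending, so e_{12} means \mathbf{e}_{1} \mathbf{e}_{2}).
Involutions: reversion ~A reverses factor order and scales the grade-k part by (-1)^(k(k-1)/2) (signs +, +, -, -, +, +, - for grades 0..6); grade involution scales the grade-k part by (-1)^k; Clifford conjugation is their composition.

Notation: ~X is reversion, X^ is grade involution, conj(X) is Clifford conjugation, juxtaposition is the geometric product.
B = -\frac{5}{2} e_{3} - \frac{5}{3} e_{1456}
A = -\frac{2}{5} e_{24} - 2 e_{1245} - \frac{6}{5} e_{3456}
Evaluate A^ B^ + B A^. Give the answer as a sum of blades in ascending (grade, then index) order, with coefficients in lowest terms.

first term: 2 e_{13} - \frac{10}{3} e_{26} + e_{234} - 3 e_{456} - \frac{2}{3} e_{1256} - 5 e_{12345}
second term: -2 e_{13} + \frac{10}{3} e_{26} - e_{234} - 3 e_{456} + \frac{2}{3} e_{1256} + 5 e_{12345}
Answer: -6 e_{456}


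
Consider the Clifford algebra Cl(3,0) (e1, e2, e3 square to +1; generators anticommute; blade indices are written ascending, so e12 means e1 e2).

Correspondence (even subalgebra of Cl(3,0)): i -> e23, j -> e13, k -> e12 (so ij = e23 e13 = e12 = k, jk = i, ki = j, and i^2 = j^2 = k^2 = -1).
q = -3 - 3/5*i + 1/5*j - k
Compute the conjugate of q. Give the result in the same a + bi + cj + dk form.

In blades: q = -3 - e12 + 1/5*e13 - 3/5*e23.
Quaternion conjugation is reversion on the even subalgebra: the scalar is fixed and every grade-2 blade flips sign, giving -3 + e12 - 1/5*e13 + 3/5*e23; translating back:
Answer: -3 + 3/5*i - 1/5*j + k


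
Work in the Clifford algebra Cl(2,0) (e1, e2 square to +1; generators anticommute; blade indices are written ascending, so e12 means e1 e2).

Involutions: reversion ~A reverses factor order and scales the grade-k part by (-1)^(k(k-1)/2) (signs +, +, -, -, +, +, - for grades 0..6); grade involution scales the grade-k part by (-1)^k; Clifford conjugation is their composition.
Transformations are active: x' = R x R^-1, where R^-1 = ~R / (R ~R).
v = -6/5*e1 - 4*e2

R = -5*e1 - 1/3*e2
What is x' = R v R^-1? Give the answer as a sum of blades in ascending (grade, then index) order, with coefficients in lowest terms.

~R = -5*e1 - 1/3*e2, and R ~R = 226/9, so R^-1 = ~R / (226/9).
R v = 22/3 + 98/5*e12
Answer: -972/565*e1 + 430/113*e2


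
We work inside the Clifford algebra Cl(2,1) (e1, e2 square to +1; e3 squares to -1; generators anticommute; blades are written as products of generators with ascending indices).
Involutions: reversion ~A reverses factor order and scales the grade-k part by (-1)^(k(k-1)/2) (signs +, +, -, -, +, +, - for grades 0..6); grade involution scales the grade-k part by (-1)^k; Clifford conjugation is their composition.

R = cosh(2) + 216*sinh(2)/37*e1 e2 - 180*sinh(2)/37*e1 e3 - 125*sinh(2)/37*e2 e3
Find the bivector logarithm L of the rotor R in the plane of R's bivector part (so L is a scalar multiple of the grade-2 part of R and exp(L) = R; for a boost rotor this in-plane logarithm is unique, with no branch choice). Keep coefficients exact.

The scalar part of R is cosh(2), so cosh pins the rapidity up to sign — the sign comes from the bivector part; dividing that part by sinh of the rapidity yields the plane, and the in-plane L = rapidity * plane is unique because the two sign choices cancel.
Concretely: cosh(rapidity) = cosh(2) gives rapidity = ±2, and since rapidity/sinh(rapidity) is even the sign is immaterial: L = (rapidity/sinh(rapidity)) * <R>_2 = (2/sinh(2)) * <R>_2.
Answer: 432/37*e1 e2 - 360/37*e1 e3 - 250/37*e2 e3


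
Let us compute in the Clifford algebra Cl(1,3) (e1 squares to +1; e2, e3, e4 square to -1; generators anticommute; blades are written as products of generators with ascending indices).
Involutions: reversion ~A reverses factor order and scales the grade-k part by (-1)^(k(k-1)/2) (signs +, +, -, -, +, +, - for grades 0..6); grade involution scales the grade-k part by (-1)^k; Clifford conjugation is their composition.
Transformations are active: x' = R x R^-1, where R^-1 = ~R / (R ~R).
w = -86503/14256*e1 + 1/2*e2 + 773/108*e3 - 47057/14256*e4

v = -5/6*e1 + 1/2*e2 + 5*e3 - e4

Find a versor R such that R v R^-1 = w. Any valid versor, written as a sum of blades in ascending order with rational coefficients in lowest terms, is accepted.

Here q(v) = q(w) = -230/9; the classical choice R = v + w = -98383/14256*e1 + e2 + 1313/108*e3 - 61313/14256*e4 then realises v -> w under the sandwich.
Answer: -98383/14256*e1 + e2 + 1313/108*e3 - 61313/14256*e4


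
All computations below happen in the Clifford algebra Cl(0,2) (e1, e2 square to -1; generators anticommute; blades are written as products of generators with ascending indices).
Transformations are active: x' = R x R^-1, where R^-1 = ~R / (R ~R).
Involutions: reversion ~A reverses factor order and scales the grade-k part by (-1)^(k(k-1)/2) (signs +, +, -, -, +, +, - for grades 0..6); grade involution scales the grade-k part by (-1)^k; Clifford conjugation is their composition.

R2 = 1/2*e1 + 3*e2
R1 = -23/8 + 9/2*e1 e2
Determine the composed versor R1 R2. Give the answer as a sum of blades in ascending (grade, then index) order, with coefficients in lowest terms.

Distribute over the terms of R1 (each basis-blade product reordered to ascending indices, repeated generators contracted through their squares):
(-23/8) R2 = -23/16*e1 - 69/8*e2
(9/2*e1 e2) R2 = -27/2*e1 + 9/4*e2
Summing the partial products and collecting blades:
Answer: -239/16*e1 - 51/8*e2


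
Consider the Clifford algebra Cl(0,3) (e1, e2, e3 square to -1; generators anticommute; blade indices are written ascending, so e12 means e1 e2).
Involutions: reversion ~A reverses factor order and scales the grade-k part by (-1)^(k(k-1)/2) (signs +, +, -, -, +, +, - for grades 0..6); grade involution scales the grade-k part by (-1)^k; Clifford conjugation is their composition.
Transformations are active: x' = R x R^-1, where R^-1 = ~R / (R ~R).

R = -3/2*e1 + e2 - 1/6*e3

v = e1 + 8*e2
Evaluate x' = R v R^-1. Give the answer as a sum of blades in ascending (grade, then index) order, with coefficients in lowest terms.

~R = -3/2*e1 + e2 - 1/6*e3, and R ~R = -59/18, so R^-1 = ~R / (-59/18).
R v = -13/2 - 13*e12 + 1/6*e13 + 4/3*e23
Answer: -410/59*e1 - 238/59*e2 - 39/59*e3


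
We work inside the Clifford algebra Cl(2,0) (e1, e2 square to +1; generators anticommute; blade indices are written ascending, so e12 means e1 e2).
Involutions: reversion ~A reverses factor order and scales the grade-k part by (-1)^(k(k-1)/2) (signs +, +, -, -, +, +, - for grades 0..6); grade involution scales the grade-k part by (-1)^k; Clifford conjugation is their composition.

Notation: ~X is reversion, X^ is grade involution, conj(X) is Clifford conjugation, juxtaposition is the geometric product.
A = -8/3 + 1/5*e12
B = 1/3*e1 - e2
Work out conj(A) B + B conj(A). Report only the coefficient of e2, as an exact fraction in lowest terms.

first term: -31/45*e1 + 41/15*e2
second term: -49/45*e1 + 13/5*e2
Answer: 16/3


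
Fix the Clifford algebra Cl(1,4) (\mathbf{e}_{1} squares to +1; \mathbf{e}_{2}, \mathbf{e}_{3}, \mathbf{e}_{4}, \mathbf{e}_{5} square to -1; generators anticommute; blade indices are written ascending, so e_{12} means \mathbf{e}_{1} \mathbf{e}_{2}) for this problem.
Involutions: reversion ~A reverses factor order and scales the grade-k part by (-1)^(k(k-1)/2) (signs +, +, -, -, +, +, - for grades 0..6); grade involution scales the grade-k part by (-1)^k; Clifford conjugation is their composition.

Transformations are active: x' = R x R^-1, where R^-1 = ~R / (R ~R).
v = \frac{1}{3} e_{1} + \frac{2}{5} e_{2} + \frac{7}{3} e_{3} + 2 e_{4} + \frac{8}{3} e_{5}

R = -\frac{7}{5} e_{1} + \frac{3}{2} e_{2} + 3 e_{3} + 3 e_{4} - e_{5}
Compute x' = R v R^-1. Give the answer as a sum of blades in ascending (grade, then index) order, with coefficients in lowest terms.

~R = -\frac{7}{5} e_{1} + \frac{3}{2} e_{2} + 3 e_{3} + 3 e_{4} - e_{5}, and R ~R = -\frac{1929}{100}, so R^-1 = ~R / (-\frac{1929}{100}).
R v = -\frac{57}{5} - \frac{53}{50} e_{12} - \frac{64}{15} e_{13} - \frac{19}{5} e_{14} - \frac{17}{5} e_{15} + \frac{23}{10} e_{23} + \frac{9}{5} e_{24} + \frac{22}{5} e_{25} - e_{34} + \frac{31}{3} e_{35} + 10 e_{45}
Answer: -\frac{3835}{1929} e_{1} + \frac{4414}{3215} e_{2} + \frac{2339}{1929} e_{3} + \frac{994}{643} e_{4} - \frac{7424}{1929} e_{5}


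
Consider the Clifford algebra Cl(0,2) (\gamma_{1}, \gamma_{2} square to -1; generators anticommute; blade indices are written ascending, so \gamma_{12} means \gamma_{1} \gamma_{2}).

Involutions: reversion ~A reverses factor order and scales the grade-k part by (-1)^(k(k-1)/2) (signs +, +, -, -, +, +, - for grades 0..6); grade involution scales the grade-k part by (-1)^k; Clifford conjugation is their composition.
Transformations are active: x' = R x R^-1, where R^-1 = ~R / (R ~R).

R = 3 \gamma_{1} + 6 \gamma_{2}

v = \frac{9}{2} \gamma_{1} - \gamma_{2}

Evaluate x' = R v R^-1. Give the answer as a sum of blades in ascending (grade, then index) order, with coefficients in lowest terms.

~R = 3 \gamma_{1} + 6 \gamma_{2}, and R ~R = -45, so R^-1 = ~R / (-45).
R v = -\frac{15}{2} - 30 \gamma_{12}
Answer: -\frac{7}{2} \gamma_{1} + 3 \gamma_{2}


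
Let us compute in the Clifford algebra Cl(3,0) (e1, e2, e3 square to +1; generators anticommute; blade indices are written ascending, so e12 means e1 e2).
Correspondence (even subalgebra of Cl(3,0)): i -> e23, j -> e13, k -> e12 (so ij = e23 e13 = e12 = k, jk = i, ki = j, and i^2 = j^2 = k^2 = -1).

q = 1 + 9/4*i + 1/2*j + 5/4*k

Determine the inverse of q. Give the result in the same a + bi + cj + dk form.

In blades: q = 1 + 5/4*e12 + 1/2*e13 + 9/4*e23.
With qbar = 1 - 5/4*e12 - 1/2*e13 - 9/4*e23 (scalar fixed, mapped units negated), q qbar = 63/8 (the sum of squared coefficients), so q^-1 = qbar / (63/8) = 8/63 - 10/63*e12 - 4/63*e13 - 2/7*e23; translating back:
Answer: 8/63 - 2/7*i - 4/63*j - 10/63*k


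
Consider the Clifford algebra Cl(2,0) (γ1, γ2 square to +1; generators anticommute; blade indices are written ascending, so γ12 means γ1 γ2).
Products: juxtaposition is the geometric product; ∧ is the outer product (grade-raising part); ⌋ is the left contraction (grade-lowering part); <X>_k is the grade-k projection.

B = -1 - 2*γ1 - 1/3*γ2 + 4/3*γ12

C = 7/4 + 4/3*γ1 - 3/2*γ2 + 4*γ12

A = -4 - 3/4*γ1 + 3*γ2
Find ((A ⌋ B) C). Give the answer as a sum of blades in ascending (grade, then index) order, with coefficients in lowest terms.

step 1: 9/2 + 4*γ1 + 1/3*γ2 - 16/3*γ12
step 2: 817/24 + 59/3*γ1 + 305/18*γ2 + 20/9*γ12
Answer: 817/24 + 59/3*γ1 + 305/18*γ2 + 20/9*γ12


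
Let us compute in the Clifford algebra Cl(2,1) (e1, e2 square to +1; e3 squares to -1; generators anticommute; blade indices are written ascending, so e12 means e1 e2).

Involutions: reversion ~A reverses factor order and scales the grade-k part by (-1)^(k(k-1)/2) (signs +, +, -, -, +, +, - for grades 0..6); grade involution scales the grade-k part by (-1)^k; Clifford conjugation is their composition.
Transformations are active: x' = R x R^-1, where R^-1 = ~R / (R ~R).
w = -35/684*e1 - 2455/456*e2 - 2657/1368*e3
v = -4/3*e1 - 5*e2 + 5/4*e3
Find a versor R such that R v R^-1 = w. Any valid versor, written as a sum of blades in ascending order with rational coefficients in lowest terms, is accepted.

Why this works: both vectors square to 3631/144, so q(v) = q(w) and R = v + w = -947/684*e1 - 4735/456*e2 - 947/1368*e3 carries v to w — its own direction survives, the complement (v - w)/2 flips.
Answer: -947/684*e1 - 4735/456*e2 - 947/1368*e3


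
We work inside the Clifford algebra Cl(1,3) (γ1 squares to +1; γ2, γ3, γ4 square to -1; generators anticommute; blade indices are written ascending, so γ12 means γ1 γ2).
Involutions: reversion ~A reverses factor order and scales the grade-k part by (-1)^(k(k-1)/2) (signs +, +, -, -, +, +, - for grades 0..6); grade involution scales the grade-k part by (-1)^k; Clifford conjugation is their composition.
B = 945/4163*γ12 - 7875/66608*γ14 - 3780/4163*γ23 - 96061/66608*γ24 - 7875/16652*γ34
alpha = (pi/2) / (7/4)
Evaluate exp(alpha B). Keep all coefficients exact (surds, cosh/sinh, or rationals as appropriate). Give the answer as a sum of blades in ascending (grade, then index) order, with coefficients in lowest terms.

B^2 term by term: the squares give (945/4163)^2*(γ12)^2 + (-7875/66608)^2*(γ14)^2 + (-3780/4163)^2*(γ23)^2 + (-96061/66608)^2*(γ24)^2 + (-7875/16652)^2*(γ34)^2 = 893025/17330569*(+1) + 62015625/4436625664*(+1) + 14288400/17330569*(-1) + 9227715721/4436625664*(-1) + 62015625/277289104*(-1) = -49/16 (each basis 2-blade squares to minus the product of its generators' squares); cross terms between blades sharing an index anticommute and cancel; the commuting (index-disjoint) pairs give grade-4 terms 2*c*c'*(blade product), which cancel blade by blade — γ1234: -7441875/34661138 + 7441875/34661138 = 0 — confirming B is simple. So B^2 = -49/16.
B^2 = -49/16 — since the square is negative, the closed form is circular: l = 7/4, alpha*l = pi/2, so exp(alpha B) = cos(pi/2) + (sin(pi/2)/(7/4))*B = 0 + (4/7)*B.
Answer: 540/4163*γ12 - 1125/16652*γ14 - 2160/4163*γ23 - 13723/16652*γ24 - 1125/4163*γ34


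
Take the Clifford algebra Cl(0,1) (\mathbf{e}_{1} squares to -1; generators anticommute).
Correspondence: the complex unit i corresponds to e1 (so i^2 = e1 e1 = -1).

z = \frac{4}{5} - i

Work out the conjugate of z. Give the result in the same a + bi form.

In blades: z = \frac{4}{5} - e_{1}.
Conjugation here is Clifford conjugation: the scalar is fixed and the grade-1 and grade-2 blades all flip sign, giving \frac{4}{5} + e_{1}; translating back:
Answer: \frac{4}{5} + i


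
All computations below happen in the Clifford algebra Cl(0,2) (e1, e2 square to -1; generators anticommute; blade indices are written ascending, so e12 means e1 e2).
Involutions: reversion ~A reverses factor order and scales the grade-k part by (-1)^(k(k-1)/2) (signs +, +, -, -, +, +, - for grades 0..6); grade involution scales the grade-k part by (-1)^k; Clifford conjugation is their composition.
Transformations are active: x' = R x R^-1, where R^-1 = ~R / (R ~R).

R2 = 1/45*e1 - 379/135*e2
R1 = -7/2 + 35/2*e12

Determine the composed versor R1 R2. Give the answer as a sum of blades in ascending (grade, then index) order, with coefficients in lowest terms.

Distribute over the terms of R1 (each basis-blade product reordered to ascending indices, repeated generators contracted through their squares):
(-7/2) R2 = -7/90*e1 + 2653/270*e2
(35/2*e12) R2 = 2653/54*e1 + 7/18*e2
Summing the partial products and collecting blades:
Answer: 6622/135*e1 + 1379/135*e2


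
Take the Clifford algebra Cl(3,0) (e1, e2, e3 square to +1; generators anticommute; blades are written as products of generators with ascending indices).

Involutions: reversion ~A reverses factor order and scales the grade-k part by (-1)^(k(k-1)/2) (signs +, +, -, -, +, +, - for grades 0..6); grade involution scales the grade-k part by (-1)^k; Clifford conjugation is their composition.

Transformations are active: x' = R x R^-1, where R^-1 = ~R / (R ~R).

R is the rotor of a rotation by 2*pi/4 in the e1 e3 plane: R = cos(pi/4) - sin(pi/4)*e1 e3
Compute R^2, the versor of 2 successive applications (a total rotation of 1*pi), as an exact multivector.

Half-angle bookkeeping: 2 applications in e1 e3 add up to rotor phase 2*pi/4 = pi/2, so R^2 = cos(pi/2) - sin(pi/2)*e1 e3.
cos(pi/2) = 0 and sin(pi/2) = 1, so R^2 = -e1 e3. The net rotation is 1*pi; the rotor keeps the half-angle phase exactly.
Answer: -e1 e3


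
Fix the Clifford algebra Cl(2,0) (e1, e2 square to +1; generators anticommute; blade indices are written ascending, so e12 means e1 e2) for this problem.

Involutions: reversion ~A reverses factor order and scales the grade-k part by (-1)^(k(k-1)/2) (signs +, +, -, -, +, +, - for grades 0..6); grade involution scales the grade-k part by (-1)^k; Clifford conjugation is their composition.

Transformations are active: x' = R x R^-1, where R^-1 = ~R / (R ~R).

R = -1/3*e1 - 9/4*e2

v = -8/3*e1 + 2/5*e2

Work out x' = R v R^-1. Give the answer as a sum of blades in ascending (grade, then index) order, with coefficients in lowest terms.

~R = -1/3*e1 - 9/4*e2, and R ~R = 745/144, so R^-1 = ~R / (745/144).
R v = -1/90 - 92/15*e12
Answer: 29816/11175*e1 - 1454/3725*e2


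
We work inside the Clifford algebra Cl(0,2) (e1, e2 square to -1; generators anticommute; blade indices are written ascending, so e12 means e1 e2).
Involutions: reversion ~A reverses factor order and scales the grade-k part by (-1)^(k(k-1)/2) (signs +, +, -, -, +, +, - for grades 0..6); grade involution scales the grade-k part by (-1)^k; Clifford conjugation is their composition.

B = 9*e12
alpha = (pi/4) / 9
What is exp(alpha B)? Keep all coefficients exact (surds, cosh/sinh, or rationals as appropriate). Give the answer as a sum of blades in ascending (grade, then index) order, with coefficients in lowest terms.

B^2 = (9)^2*(e12)^2 = 81*(-1) = -81 (a basis 2-blade squares to minus the product of its generators' squares).
B^2 = -81 — B^2 < 0, so the exponential closes trigonometrically: l = 9, alpha*l = pi/4, so exp(alpha B) = cos(pi/4) + (sin(pi/4)/9)*B = sqrt(2)/2 + (sqrt(2)/18)*B.
Answer: sqrt(2)/2 + sqrt(2)/2*e12


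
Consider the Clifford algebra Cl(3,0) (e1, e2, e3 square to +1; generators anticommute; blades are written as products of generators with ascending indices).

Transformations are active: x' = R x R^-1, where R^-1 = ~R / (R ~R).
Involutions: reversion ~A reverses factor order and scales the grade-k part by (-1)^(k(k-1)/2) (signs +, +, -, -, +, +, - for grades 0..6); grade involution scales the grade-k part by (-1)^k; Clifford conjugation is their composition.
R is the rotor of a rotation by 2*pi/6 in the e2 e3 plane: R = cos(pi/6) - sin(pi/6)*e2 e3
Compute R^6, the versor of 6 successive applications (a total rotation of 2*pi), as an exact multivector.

Because a rotor carries half the rotation angle, composing 6 copies of this e2 e3-plane rotor multiplies the phase: 6*(pi/6) = pi, hence R^6 = cos(pi) - sin(pi)*e2 e3.
cos(pi) = -1 and sin(pi) = 0, so R^6 = -1. The total rotation 2*pi is 1 full turn, so every vector returns to itself, yet the rotor is -1, on the OTHER sheet of the double cover (an odd number of 2*pi turns).
Answer: -1


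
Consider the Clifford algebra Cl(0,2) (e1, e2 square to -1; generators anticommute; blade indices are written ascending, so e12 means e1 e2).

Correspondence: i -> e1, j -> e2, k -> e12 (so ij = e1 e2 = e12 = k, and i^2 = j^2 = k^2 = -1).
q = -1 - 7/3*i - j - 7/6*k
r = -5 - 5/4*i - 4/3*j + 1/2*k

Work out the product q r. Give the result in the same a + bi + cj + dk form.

In blades: q = -1 - 7/3*e1 - e2 - 7/6*e12, r = -5 - 5/4*e1 - 4/3*e2 + 1/2*e12.
Distribute q over r term by term (generator squares from the signature, products reordered to ascending indices): (-1)*r = 5 + 5/4*e1 + 4/3*e2 - 1/2*e12; (-7/3*e1)*r = -35/12 + 35/3*e1 + 7/6*e2 + 28/9*e12; (-e2)*r = -4/3 - 1/2*e1 + 5*e2 - 5/4*e12; (-7/6*e12)*r = 7/12 - 14/9*e1 + 35/24*e2 + 35/6*e12.
Sum: 4/3 + 391/36*e1 + 215/24*e2 + 259/36*e12; translating back through the correspondence:
Answer: 4/3 + 391/36*i + 215/24*j + 259/36*k


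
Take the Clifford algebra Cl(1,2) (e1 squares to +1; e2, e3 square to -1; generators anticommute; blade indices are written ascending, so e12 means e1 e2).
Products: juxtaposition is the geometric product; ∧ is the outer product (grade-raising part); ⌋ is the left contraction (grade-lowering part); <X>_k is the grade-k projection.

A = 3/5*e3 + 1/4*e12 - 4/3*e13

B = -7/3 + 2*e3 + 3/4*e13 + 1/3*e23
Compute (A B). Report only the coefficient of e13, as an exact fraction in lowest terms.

step 1: -11/5 + 187/60*e1 + 1/5*e2 - 7/5*e3 - 37/36*e12 + 109/36*e13 - 3/16*e23 + 1/2*e123
Answer: 109/36


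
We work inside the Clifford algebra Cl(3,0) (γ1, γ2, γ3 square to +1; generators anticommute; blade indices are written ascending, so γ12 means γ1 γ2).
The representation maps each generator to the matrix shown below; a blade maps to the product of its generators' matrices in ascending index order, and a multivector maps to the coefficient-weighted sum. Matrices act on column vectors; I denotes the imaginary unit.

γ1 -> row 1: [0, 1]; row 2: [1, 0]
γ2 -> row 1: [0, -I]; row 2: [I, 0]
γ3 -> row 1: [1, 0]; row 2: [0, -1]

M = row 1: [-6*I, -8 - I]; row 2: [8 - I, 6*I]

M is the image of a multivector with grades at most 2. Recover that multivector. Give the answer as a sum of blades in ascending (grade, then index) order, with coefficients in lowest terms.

Method: 1, rho(γ1), rho(γ2), rho(γ3) form a trace-orthogonal basis of the 2x2 complex matrices (tr(X Y) = 2 if X = Y, else 0), so M = m0*1 + m1*rho(γ1) + m2*rho(γ2) + m3*rho(γ3) with m0 = tr(M)/2 = 0, m1 = tr(M rho(γ1))/2 = -I, m2 = tr(M rho(γ2))/2 = -8*I, m3 = tr(M rho(γ3))/2 = -6*I.
Multiplying table entries, the bivector images are rho(γ12) = I*rho(γ3), rho(γ13) = -I*rho(γ2), rho(γ23) = I*rho(γ1); with real blade coefficients the real parts of m0..m3 are the coefficients of 1, γ1, γ2, γ3 and the imaginary parts give the bivectors (γ23: Im m1, γ13: -Im m2, γ12: Im m3).
Answer: -6*γ12 + 8*γ13 - γ23


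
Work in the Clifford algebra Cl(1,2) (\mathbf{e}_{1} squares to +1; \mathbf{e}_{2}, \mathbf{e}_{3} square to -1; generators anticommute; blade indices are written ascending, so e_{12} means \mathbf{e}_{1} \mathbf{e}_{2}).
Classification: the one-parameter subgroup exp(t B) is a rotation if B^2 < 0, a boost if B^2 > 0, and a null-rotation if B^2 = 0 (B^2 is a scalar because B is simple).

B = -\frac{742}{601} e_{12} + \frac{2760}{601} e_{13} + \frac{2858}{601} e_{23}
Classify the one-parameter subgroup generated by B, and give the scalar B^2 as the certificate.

B^2 term by term: the squares give (-\frac{742}{601})^2*(e_{12})^2 + (\frac{2760}{601})^2*(e_{13})^2 + (\frac{2858}{601})^2*(e_{23})^2 = \frac{550564}{361201}*(+1) + \frac{7617600}{361201}*(+1) + \frac{8168164}{361201}*(-1) = 0 (each basis 2-blade squares to minus the product of its generators' squares); cross terms between blades sharing an index anticommute and cancel. So B^2 = 0.
Answer: null-rotation, certificate B^2 = 0. Check the certificate: B^2 = 0, and that sign is decisive whatever form B takes.
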